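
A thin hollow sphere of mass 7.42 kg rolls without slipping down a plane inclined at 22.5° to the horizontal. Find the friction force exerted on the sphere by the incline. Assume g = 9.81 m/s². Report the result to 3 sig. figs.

f ≈ 11.1 N

With I = (2/3)MR², the ratio k = I/(MR²) is 2/3.
Newton's second law down the slope: Mg sinθ − f = Ma. The torque equation fR = Iα (with α = a/R) gives f = kMa.
Combining, a = g sinθ/(1+k) and f = kMa = kMg sinθ/(1+k).
f = (2/3) × 7.42 × 9.81 × sin22.5° / 1.667 ≈ 11.1 N.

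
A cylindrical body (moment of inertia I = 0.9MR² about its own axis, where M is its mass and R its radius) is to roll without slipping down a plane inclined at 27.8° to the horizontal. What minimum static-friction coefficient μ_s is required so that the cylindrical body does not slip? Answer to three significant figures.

The moment of inertia is 0.9MR², giving k ≡ I/(MR²) = 0.9.
Newton's second law down the slope: Mg sinθ − f = Ma. The torque equation fR = Iα (with α = a/R) gives f = kMa.
These give a = g sinθ/(1+k) and the required friction f = kMg sinθ/(1+k).
With N = Mg cosθ, the no-slip condition f ≤ μN gives μ_min = f/N = k tanθ/(1+k).
μ_min = 0.9 × tan27.8° / 1.9 ≈ 0.250.

μ_min ≈ 0.250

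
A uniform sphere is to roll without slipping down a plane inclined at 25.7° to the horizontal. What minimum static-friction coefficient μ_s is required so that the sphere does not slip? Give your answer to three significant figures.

μ_min ≈ 0.138

The moment of inertia is (2/5)MR², giving k ≡ I/(MR²) = 0.4.
Newton's second law down the slope: Mg sinθ − f = Ma. The torque equation fR = Iα (with α = a/R) gives f = kMa.
These give a = g sinθ/(1+k) and the required friction f = kMg sinθ/(1+k).
The normal force is N = Mg cosθ, so μ_min = f/N = k tanθ/(1+k).
μ_min = 0.4 × tan25.7° / 1.4 ≈ 0.138.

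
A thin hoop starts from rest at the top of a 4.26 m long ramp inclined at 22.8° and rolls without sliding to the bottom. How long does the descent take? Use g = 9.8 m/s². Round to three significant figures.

t ≈ 2.12 s

The moment of inertia is MR², giving k ≡ I/(MR²) = 1.
Newton's second law down the slope: Mg sinθ − f = Ma. The torque equation fR = Iα (with α = a/R) gives f = kMa.
Hence a = g sinθ/(1+k) = 9.8×sin22.8°/2 = 1.899 m/s².
With constant a from rest, t = √(2L/a) = √(2·4.26/1.899) ≈ 2.12 s.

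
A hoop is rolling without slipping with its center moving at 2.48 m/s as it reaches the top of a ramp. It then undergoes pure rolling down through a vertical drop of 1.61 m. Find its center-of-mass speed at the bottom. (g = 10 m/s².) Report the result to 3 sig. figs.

v ≈ 4.72 m/s

For this body I = MR², i.e. k = I/(MR²) = 1.
Pure rolling means v = ωR; then KE = ½Mv² + ½I(v/R)² = ½(1+k)Mv² = Mv².
Energy conservation: Mv₀² + Mgh = Mv², so v² = v₀² + 2gh/(1+k).
v = √(2.48² + 2×10×1.61/2) = √22.25 ≈ 4.72 m/s.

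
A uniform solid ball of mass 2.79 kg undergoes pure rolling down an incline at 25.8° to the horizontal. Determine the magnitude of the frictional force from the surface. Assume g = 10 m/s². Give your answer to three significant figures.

f ≈ 3.47 N

With I = (2/5)MR², the ratio k = I/(MR²) is 0.4.
Newton's second law down the slope: Mg sinθ − f = Ma. The torque equation fR = Iα (with α = a/R) gives f = kMa.
Combining, a = g sinθ/(1+k) and f = kMa = kMg sinθ/(1+k).
f = 0.4 × 2.79 × 10 × sin25.8° / 1.4 ≈ 3.47 N.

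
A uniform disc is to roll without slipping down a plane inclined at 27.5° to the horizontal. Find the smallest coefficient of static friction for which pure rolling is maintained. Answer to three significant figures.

Here I = (1/2)MR², so the shape factor k = I/(MR²) = 0.5.
Along the incline Mg sinθ − f = Ma, and torque about the center fR = Iα = kMR²(a/R) gives f = kMa.
These give a = g sinθ/(1+k) and the required friction f = kMg sinθ/(1+k).
With N = Mg cosθ, the no-slip condition f ≤ μN gives μ_min = f/N = k tanθ/(1+k).
μ_min = 0.5 × tan27.5° / 1.5 ≈ 0.174.

μ_min ≈ 0.174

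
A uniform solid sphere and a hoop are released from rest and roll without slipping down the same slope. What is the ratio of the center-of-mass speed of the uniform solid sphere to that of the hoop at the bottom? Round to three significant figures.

v_ratio ≈ 1.20

Each satisfies Mgh = ½(1+k)Mv² with k = I/(MR²), so v ∝ 1/√(1+k).
For the uniform solid sphere k = 0.4; for the hoop k = 1.
v₁/v₂ = √((1+k₂)/(1+k₁)) = √(2/1.4) ≈ 1.20.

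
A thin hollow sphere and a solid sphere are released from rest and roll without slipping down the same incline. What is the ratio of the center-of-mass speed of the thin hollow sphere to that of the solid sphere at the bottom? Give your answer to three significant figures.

v_ratio ≈ 0.917

Each satisfies Mgh = ½(1+k)Mv² with k = I/(MR²), so v ∝ 1/√(1+k).
For the thin hollow sphere k = 2/3; for the solid sphere k = 0.4.
v₁/v₂ = √((1+k₂)/(1+k₁)) = √(1.4/1.667) ≈ 0.917.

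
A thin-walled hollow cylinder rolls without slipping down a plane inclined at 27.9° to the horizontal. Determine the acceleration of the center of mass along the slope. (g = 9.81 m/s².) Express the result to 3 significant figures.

a ≈ 2.30 m/s²

Here I = MR², so the shape factor k = I/(MR²) = 1.
Along the incline Mg sinθ − f = Ma, and torque about the center fR = Iα = kMR²(a/R) gives f = kMa.
Eliminating f: Mg sinθ = (1+k)Ma, so a = g sinθ/(1+k) = 9.81 × sin27.9° / 2 ≈ 2.30 m/s².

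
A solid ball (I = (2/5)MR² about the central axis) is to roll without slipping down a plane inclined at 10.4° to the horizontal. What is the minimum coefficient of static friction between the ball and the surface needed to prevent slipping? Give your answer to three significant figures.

For this body I = (2/5)MR², i.e. k = I/(MR²) = 0.4.
Along the incline Mg sinθ − f = Ma, and torque about the center fR = Iα = kMR²(a/R) gives f = kMa.
These give a = g sinθ/(1+k) and the required friction f = kMg sinθ/(1+k).
With N = Mg cosθ, the no-slip condition f ≤ μN gives μ_min = f/N = k tanθ/(1+k).
μ_min = 0.4 × tan10.4° / 1.4 ≈ 0.0524.

μ_min ≈ 0.0524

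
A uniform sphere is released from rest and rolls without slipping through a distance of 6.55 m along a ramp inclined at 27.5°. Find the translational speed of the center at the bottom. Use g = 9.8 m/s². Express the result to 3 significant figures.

Here I = (2/5)MR², so the shape factor k = I/(MR²) = 0.4.
Rolling without slipping gives ω = v/R, so the total kinetic energy is ½Mv² + ½Iω² = ½(1+k)Mv² = (7/10)Mv².
The vertical drop is h = L sinθ = 6.55 × sin27.5° = 3.024 m.
Setting Mgh = (7/10)Mv² gives v = √(2gh/(1+k)) = √(2·9.8·3.024/1.4) ≈ 6.51 m/s.

v ≈ 6.51 m/s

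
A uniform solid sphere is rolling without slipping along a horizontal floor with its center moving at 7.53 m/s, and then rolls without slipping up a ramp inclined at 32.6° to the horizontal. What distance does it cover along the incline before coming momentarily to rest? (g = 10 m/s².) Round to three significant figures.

d ≈ 7.37 m

For this body I = (2/5)MR², i.e. k = I/(MR²) = 0.4.
Since it rolls without slipping, ω = v/R and KE = ½Mv² + ½Iω² = ½(1+k)Mv² = (7/10)Mv².
Setting this equal to Mgh gives the vertical rise h = (1+k)v₀²/(2g) = 1.4×7.53²/(2×10) = 3.969 m.
Along the incline, d = h/sinθ = 3.969/sin32.6° ≈ 7.37 m.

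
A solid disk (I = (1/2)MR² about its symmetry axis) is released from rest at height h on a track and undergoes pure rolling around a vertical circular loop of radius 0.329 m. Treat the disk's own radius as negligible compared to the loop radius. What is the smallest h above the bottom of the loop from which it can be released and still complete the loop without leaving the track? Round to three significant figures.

h_min ≈ 0.905 m

For this body I = (1/2)MR², i.e. k = I/(MR²) = 0.5.
At the top, contact is just lost when gravity alone supplies the centripetal force: Mg = Mv_top²/r, i.e. v_top² = gr.
With ω = v/R, the kinetic energy at speed v is ½(1+k)Mv² = (3/4)Mv².
Energy conservation from release (height h) to the top (height 2r): Mgh = Mg(2r) + (3/4)M·gr.
Thus h_min = 2r + (1+k)r/2 = r(2 + 1.5/2) = 0.329 × 2.75 ≈ 0.905 m.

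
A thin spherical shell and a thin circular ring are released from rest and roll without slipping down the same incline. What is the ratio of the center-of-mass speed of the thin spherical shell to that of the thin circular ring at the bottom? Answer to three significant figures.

v_ratio ≈ 1.10

Each satisfies Mgh = ½(1+k)Mv² with k = I/(MR²), so v ∝ 1/√(1+k).
For the thin spherical shell k = 2/3; for the thin circular ring k = 1.
v₁/v₂ = √((1+k₂)/(1+k₁)) = √(2/1.667) ≈ 1.10.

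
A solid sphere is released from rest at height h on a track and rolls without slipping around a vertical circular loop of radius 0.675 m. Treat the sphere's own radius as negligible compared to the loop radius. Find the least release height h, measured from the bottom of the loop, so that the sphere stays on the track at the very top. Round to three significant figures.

h_min ≈ 1.82 m

For this body I = (2/5)MR², i.e. k = I/(MR²) = 0.4.
At the top, contact is just lost when gravity alone supplies the centripetal force: Mg = Mv_top²/r, i.e. v_top² = gr.
With ω = v/R, the kinetic energy at speed v is ½(1+k)Mv² = (7/10)Mv².
Energy conservation from release (height h) to the top (height 2r): Mgh = Mg(2r) + (7/10)M·gr.
Thus h_min = 2r + (1+k)r/2 = r(2 + 1.4/2) = 0.675 × 2.7 ≈ 1.82 m.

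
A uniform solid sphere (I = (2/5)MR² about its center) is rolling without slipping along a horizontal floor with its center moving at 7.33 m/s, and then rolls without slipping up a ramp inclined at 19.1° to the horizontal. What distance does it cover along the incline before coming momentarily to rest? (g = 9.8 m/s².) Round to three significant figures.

Here I = (2/5)MR², so the shape factor k = I/(MR²) = 0.4.
Pure rolling means v = ωR; then KE = ½Mv² + ½I(v/R)² = ½(1+k)Mv² = (7/10)Mv².
Setting this equal to Mgh gives the vertical rise h = (1+k)v₀²/(2g) = 1.4×7.33²/(2×9.8) = 3.838 m.
The distance along the slope is d = h/sinθ = 3.838/sin19.1° ≈ 11.7 m.

d ≈ 11.7 m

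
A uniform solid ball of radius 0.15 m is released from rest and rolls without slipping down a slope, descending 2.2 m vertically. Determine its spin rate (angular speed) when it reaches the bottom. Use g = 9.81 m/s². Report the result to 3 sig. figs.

ω ≈ 37.0 rad/s

Here I = (2/5)MR², so the shape factor k = I/(MR²) = 0.4.
Rolling without slipping gives ω = v/R, so the total kinetic energy is ½Mv² + ½Iω² = ½(1+k)Mv² = (7/10)Mv².
Energy conservation Mgh = ½(1+k)Mv² gives v = √(2gh/(1+k)) = √(2 × 9.81 × 2.2 / 1.4) = 5.553 m/s.
The angular speed follows from ω = v/R = 5.553/0.15 ≈ 37.0 rad/s.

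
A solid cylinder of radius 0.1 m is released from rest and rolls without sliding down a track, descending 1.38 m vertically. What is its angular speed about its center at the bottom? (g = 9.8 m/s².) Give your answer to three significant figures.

The moment of inertia is (1/2)MR², giving k ≡ I/(MR²) = 0.5.
Since it rolls without slipping, ω = v/R and KE = ½Mv² + ½Iω² = ½(1+k)Mv² = (3/4)Mv².
Energy conservation Mgh = ½(1+k)Mv² gives v = √(2gh/(1+k)) = √(2 × 9.8 × 1.38 / 1.5) = 4.246 m/s.
Then ω = v/R = 4.246 / 0.1 ≈ 42.5 rad/s.

ω ≈ 42.5 rad/s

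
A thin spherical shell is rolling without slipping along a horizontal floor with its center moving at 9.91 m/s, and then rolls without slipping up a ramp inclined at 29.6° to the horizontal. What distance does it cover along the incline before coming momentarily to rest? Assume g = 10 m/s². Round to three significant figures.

For this body I = (2/3)MR², i.e. k = I/(MR²) = 2/3.
Pure rolling means v = ωR; then KE = ½Mv² + ½I(v/R)² = ½(1+k)Mv² = (5/6)Mv².
Setting this equal to Mgh gives the vertical rise h = (1+k)v₀²/(2g) = 1.667×9.91²/(2×10) = 8.184 m.
The distance along the slope is d = h/sinθ = 8.184/sin29.6° ≈ 16.6 m.

d ≈ 16.6 m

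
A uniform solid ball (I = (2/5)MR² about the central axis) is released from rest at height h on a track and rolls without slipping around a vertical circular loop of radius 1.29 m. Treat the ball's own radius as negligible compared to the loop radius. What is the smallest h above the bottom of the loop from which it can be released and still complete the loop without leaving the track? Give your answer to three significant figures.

With I = (2/5)MR², the ratio k = I/(MR²) is 0.4.
At the top, contact is just lost when gravity alone supplies the centripetal force: Mg = Mv_top²/r, i.e. v_top² = gr.
With ω = v/R, the kinetic energy at speed v is ½(1+k)Mv² = (7/10)Mv².
Energy conservation from release (height h) to the top (height 2r): Mgh = Mg(2r) + (7/10)M·gr.
Thus h_min = 2r + (1+k)r/2 = r(2 + 1.4/2) = 1.29 × 2.7 ≈ 3.48 m.

h_min ≈ 3.48 m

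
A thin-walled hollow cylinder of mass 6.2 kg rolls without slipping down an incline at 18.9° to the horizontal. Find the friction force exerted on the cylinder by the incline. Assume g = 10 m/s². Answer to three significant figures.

The moment of inertia is MR², giving k ≡ I/(MR²) = 1.
Translational: Mg sinθ − f = Ma. Rotational about the CM: fR = Iα = kMRa, so f = kMa.
Combining, a = g sinθ/(1+k) and f = kMa = kMg sinθ/(1+k).
f = 1 × 6.2 × 10 × sin18.9° / 2 ≈ 10.0 N.

f ≈ 10.0 N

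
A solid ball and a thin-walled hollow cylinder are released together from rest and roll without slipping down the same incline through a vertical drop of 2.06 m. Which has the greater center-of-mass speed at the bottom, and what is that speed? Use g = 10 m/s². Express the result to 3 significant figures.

the solid ball, at v ≈ 5.42 m/s

For rolling without slipping, Mgh = ½(1+k)Mv² where k = I/(MR²), so v = √(2gh/(1+k)).
Solid ball: k = 0.4, giving v = √(2×10×2.06/1.4) = 5.425 m/s.
Thin-walled hollow cylinder: k = 1, giving v = √(2×10×2.06/2) = 4.539 m/s.
The smaller k wins: the solid ball, at ≈ 5.42 m/s.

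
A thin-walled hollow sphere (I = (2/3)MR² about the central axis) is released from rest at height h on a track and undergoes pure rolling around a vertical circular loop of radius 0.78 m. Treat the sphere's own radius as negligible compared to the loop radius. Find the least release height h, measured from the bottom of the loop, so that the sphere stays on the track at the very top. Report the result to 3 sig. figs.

Here I = (2/3)MR², so the shape factor k = I/(MR²) = 2/3.
At the top of the loop, the minimum-contact condition is Mg = Mv_top²/r, so v_top² = gr.
With ω = v/R, the kinetic energy at speed v is ½(1+k)Mv² = (5/6)Mv².
Energy conservation from release (height h) to the top (height 2r): Mgh = Mg(2r) + (5/6)M·gr.
Thus h_min = 2r + (1+k)r/2 = r(2 + 1.667/2) = 0.78 × 2.833 ≈ 2.21 m.

h_min ≈ 2.21 m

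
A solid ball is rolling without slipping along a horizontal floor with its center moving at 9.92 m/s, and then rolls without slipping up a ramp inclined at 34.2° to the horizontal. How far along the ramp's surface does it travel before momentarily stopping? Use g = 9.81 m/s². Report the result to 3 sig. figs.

d ≈ 12.5 m

The moment of inertia is (2/5)MR², giving k ≡ I/(MR²) = 0.4.
Rolling without slipping gives ω = v/R, so the total kinetic energy is ½Mv² + ½Iω² = ½(1+k)Mv² = (7/10)Mv².
Setting this equal to Mgh gives the vertical rise h = (1+k)v₀²/(2g) = 1.4×9.92²/(2×9.81) = 7.022 m.
Along the incline, d = h/sinθ = 7.022/sin34.2° ≈ 12.5 m.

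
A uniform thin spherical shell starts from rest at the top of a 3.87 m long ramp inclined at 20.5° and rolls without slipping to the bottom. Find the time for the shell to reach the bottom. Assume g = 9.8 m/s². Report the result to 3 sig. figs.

t ≈ 1.94 s

The moment of inertia is (2/3)MR², giving k ≡ I/(MR²) = 2/3.
Translational: Mg sinθ − f = Ma. Rotational about the CM: fR = Iα = kMRa, so f = kMa.
Hence a = g sinθ/(1+k) = 9.8×sin20.5°/1.667 = 2.059 m/s².
With constant a from rest, t = √(2L/a) = √(2·3.87/2.059) ≈ 1.94 s.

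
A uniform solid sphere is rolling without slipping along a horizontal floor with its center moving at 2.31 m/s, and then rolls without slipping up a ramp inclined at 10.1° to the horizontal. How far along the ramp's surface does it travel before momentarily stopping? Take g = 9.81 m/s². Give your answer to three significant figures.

d ≈ 2.17 m

The moment of inertia is (2/5)MR², giving k ≡ I/(MR²) = 0.4.
Since it rolls without slipping, ω = v/R and KE = ½Mv² + ½Iω² = ½(1+k)Mv² = (7/10)Mv².
Setting this equal to Mgh gives the vertical rise h = (1+k)v₀²/(2g) = 1.4×2.31²/(2×9.81) = 0.3808 m.
The distance along the slope is d = h/sinθ = 0.3808/sin10.1° ≈ 2.17 m.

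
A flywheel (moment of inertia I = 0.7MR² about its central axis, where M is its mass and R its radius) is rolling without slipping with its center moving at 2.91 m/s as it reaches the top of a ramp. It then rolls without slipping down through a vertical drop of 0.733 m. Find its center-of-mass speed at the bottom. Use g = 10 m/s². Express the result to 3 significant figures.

Here I = 0.7MR², so the shape factor k = I/(MR²) = 0.7.
Pure rolling means v = ωR; then KE = ½Mv² + ½I(v/R)² = ½(1+k)Mv² = (17/20)Mv².
Energy conservation: (17/20)Mv₀² + Mgh = (17/20)Mv², so v² = v₀² + 2gh/(1+k).
v = √(2.91² + 2×10×0.733/1.7) = √17.09 ≈ 4.13 m/s.

v ≈ 4.13 m/s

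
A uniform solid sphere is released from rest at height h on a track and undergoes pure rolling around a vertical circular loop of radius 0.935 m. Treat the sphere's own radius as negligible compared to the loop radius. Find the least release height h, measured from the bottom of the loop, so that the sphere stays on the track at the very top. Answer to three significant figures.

h_min ≈ 2.52 m

Here I = (2/5)MR², so the shape factor k = I/(MR²) = 0.4.
At the top of the loop, the minimum-contact condition is Mg = Mv_top²/r, so v_top² = gr.
With ω = v/R, the kinetic energy at speed v is ½(1+k)Mv² = (7/10)Mv².
Energy conservation from release (height h) to the top (height 2r): Mgh = Mg(2r) + (7/10)M·gr.
Thus h_min = 2r + (1+k)r/2 = r(2 + 1.4/2) = 0.935 × 2.7 ≈ 2.52 m.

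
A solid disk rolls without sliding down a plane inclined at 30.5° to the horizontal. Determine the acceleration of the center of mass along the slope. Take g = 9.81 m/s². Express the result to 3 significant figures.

For this body I = (1/2)MR², i.e. k = I/(MR²) = 0.5.
Along the incline Mg sinθ − f = Ma, and torque about the center fR = Iα = kMR²(a/R) gives f = kMa.
Eliminating f: Mg sinθ = (1+k)Ma, so a = g sinθ/(1+k) = 9.81 × sin30.5° / 1.5 ≈ 3.32 m/s².

a ≈ 3.32 m/s²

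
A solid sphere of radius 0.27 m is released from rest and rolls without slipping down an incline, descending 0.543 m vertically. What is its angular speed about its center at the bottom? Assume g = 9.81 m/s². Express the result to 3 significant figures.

For this body I = (2/5)MR², i.e. k = I/(MR²) = 0.4.
Pure rolling means v = ωR; then KE = ½Mv² + ½I(v/R)² = ½(1+k)Mv² = (7/10)Mv².
Energy conservation Mgh = ½(1+k)Mv² gives v = √(2gh/(1+k)) = √(2 × 9.81 × 0.543 / 1.4) = 2.759 m/s.
The angular speed follows from ω = v/R = 2.759/0.27 ≈ 10.2 rad/s.

ω ≈ 10.2 rad/s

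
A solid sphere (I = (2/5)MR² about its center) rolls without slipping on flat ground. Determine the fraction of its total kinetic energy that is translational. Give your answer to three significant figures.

The moment of inertia is (2/5)MR², giving k ≡ I/(MR²) = 0.4.
Since ω = v/R, the translational part is ½Mv² and the rotational part is ½I(v/R)² = ½kMv²; the total is ½(1+k)Mv².
The translational fraction is therefore 1/(1+k) = 1/1.4 ≈ 0.714.

fraction ≈ 0.714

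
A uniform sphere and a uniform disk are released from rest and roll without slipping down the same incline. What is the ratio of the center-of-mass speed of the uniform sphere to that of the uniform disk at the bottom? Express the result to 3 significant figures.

Each satisfies Mgh = ½(1+k)Mv² with k = I/(MR²), so v ∝ 1/√(1+k).
For the uniform sphere k = 0.4; for the uniform disk k = 0.5.
v₁/v₂ = √((1+k₂)/(1+k₁)) = √(1.5/1.4) ≈ 1.04.

v_ratio ≈ 1.04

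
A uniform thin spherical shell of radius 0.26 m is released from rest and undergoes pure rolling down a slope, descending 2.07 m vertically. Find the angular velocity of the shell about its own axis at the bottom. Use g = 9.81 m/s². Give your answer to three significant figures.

ω ≈ 19.0 rad/s

The moment of inertia is (2/3)MR², giving k ≡ I/(MR²) = 2/3.
Since it rolls without slipping, ω = v/R and KE = ½Mv² + ½Iω² = ½(1+k)Mv² = (5/6)Mv².
Energy conservation Mgh = ½(1+k)Mv² gives v = √(2gh/(1+k)) = √(2 × 9.81 × 2.07 / 1.667) = 4.936 m/s.
The angular speed follows from ω = v/R = 4.936/0.26 ≈ 19.0 rad/s.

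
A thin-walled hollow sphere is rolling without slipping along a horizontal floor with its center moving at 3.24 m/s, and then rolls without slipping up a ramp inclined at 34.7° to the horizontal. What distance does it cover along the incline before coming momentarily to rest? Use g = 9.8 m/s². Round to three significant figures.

d ≈ 1.57 m

For this body I = (2/3)MR², i.e. k = I/(MR²) = 2/3.
Pure rolling means v = ωR; then KE = ½Mv² + ½I(v/R)² = ½(1+k)Mv² = (5/6)Mv².
Setting this equal to Mgh gives the vertical rise h = (1+k)v₀²/(2g) = 1.667×3.24²/(2×9.8) = 0.8927 m.
The distance along the slope is d = h/sinθ = 0.8927/sin34.7° ≈ 1.57 m.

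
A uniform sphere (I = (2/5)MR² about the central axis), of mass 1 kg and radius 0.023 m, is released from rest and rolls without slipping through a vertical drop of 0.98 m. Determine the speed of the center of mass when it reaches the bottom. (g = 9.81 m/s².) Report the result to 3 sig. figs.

For this body I = (2/5)MR², i.e. k = I/(MR²) = 0.4.
Pure rolling means v = ωR; then KE = ½Mv² + ½I(v/R)² = ½(1+k)Mv² = (7/10)Mv².
Energy conservation: Mgh = (7/10)Mv², so v = √(2gh/(1+k)) = √(2 × 9.81 × 0.98 / 1.4) ≈ 3.71 m/s.

v ≈ 3.71 m/s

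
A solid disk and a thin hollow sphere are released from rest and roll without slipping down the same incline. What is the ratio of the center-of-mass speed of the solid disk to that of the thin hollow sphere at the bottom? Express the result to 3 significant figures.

v_ratio ≈ 1.05

Each satisfies Mgh = ½(1+k)Mv² with k = I/(MR²), so v ∝ 1/√(1+k).
For the solid disk k = 0.5; for the thin hollow sphere k = 2/3.
v₁/v₂ = √((1+k₂)/(1+k₁)) = √(1.667/1.5) ≈ 1.05.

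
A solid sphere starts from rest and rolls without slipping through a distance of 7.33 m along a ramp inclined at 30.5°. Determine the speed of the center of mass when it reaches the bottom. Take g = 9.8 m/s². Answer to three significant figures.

v ≈ 7.22 m/s

For this body I = (2/5)MR², i.e. k = I/(MR²) = 0.4.
Since it rolls without slipping, ω = v/R and KE = ½Mv² + ½Iω² = ½(1+k)Mv² = (7/10)Mv².
The vertical drop is h = L sinθ = 7.33 × sin30.5° = 3.72 m.
Energy conservation: Mgh = (7/10)Mv², so v = √(2gh/(1+k)) = √(2 × 9.8 × 3.72 / 1.4) ≈ 7.22 m/s.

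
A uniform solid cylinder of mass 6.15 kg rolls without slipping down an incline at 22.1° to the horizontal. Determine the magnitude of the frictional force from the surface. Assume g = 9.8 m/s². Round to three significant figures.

f ≈ 7.56 N

For this body I = (1/2)MR², i.e. k = I/(MR²) = 0.5.
Translational: Mg sinθ − f = Ma. Rotational about the CM: fR = Iα = kMRa, so f = kMa.
Combining, a = g sinθ/(1+k) and f = kMa = kMg sinθ/(1+k).
f = 0.5 × 6.15 × 9.8 × sin22.1° / 1.5 ≈ 7.56 N.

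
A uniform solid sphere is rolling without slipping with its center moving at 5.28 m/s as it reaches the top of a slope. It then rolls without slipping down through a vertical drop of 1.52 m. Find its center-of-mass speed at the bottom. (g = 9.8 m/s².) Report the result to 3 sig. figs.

Here I = (2/5)MR², so the shape factor k = I/(MR²) = 0.4.
Since it rolls without slipping, ω = v/R and KE = ½Mv² + ½Iω² = ½(1+k)Mv² = (7/10)Mv².
Energy conservation: (7/10)Mv₀² + Mgh = (7/10)Mv², so v² = v₀² + 2gh/(1+k).
v = √(5.28² + 2×9.8×1.52/1.4) = √49.16 ≈ 7.01 m/s.

v ≈ 7.01 m/s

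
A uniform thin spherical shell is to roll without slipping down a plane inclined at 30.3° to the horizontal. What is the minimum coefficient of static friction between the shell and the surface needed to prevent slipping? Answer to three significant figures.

With I = (2/3)MR², the ratio k = I/(MR²) is 2/3.
Translational: Mg sinθ − f = Ma. Rotational about the CM: fR = Iα = kMRa, so f = kMa.
These give a = g sinθ/(1+k) and the required friction f = kMg sinθ/(1+k).
The normal force is N = Mg cosθ, so μ_min = f/N = k tanθ/(1+k).
μ_min = (2/3) × tan30.3° / 1.667 ≈ 0.234.

μ_min ≈ 0.234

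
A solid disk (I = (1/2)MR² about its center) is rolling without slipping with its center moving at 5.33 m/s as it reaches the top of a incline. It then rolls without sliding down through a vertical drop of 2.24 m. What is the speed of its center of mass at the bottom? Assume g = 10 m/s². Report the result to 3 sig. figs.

v ≈ 7.63 m/s

Here I = (1/2)MR², so the shape factor k = I/(MR²) = 0.5.
Rolling without slipping gives ω = v/R, so the total kinetic energy is ½Mv² + ½Iω² = ½(1+k)Mv² = (3/4)Mv².
Energy conservation: (3/4)Mv₀² + Mgh = (3/4)Mv², so v² = v₀² + 2gh/(1+k).
v = √(5.33² + 2×10×2.24/1.5) = √58.28 ≈ 7.63 m/s.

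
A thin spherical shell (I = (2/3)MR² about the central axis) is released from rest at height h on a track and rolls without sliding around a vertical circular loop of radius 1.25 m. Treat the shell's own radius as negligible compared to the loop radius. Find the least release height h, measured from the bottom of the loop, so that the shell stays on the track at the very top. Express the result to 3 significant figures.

With I = (2/3)MR², the ratio k = I/(MR²) is 2/3.
At the top of the loop, the minimum-contact condition is Mg = Mv_top²/r, so v_top² = gr.
With ω = v/R, the kinetic energy at speed v is ½(1+k)Mv² = (5/6)Mv².
Energy conservation from release (height h) to the top (height 2r): Mgh = Mg(2r) + (5/6)M·gr.
Thus h_min = 2r + (1+k)r/2 = r(2 + 1.667/2) = 1.25 × 2.833 ≈ 3.54 m.

h_min ≈ 3.54 m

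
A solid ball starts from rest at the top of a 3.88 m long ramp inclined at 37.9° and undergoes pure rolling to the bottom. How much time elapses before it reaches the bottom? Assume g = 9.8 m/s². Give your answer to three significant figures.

t ≈ 1.34 s

The moment of inertia is (2/5)MR², giving k ≡ I/(MR²) = 0.4.
Along the incline Mg sinθ − f = Ma, and torque about the center fR = Iα = kMR²(a/R) gives f = kMa.
Hence a = g sinθ/(1+k) = 9.8×sin37.9°/1.4 = 4.3 m/s².
Starting from rest, L = ½at², so t = √(2L/a) = √(2×3.88/4.3) ≈ 1.34 s.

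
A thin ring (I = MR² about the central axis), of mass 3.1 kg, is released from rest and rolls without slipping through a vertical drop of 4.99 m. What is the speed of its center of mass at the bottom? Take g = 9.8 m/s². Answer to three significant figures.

With I = MR², the ratio k = I/(MR²) is 1.
The rolling condition ω = v/R makes the rotational term ½I(v/R)² = ½kMv², so KE_total = ½(1+k)Mv² = Mv².
Setting Mgh = Mv² gives v = √(2gh/(1+k)) = √(2·9.8·4.99/2) ≈ 6.99 m/s.

v ≈ 6.99 m/s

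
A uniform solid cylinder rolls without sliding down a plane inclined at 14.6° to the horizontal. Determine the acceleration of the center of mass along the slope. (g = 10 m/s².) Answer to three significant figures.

a ≈ 1.68 m/s²

Here I = (1/2)MR², so the shape factor k = I/(MR²) = 0.5.
Translational: Mg sinθ − f = Ma. Rotational about the CM: fR = Iα = kMRa, so f = kMa.
Eliminating f: Mg sinθ = (1+k)Ma, so a = g sinθ/(1+k) = 10 × sin14.6° / 1.5 ≈ 1.68 m/s².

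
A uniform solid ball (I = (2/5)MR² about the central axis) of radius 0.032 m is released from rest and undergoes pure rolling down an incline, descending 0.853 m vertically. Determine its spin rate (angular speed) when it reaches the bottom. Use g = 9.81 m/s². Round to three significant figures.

For this body I = (2/5)MR², i.e. k = I/(MR²) = 0.4.
Pure rolling means v = ωR; then KE = ½Mv² + ½I(v/R)² = ½(1+k)Mv² = (7/10)Mv².
Energy conservation Mgh = ½(1+k)Mv² gives v = √(2gh/(1+k)) = √(2 × 9.81 × 0.853 / 1.4) = 3.457 m/s.
The angular speed follows from ω = v/R = 3.457/0.032 ≈ 108 rad/s.

ω ≈ 108 rad/s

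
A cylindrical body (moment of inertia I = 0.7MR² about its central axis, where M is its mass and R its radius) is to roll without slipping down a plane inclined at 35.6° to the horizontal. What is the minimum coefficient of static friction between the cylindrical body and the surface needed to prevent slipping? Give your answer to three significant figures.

With I = 0.7MR², the ratio k = I/(MR²) is 0.7.
Newton's second law down the slope: Mg sinθ − f = Ma. The torque equation fR = Iα (with α = a/R) gives f = kMa.
These give a = g sinθ/(1+k) and the required friction f = kMg sinθ/(1+k).
The normal force is N = Mg cosθ, so μ_min = f/N = k tanθ/(1+k).
μ_min = 0.7 × tan35.6° / 1.7 ≈ 0.295.

μ_min ≈ 0.295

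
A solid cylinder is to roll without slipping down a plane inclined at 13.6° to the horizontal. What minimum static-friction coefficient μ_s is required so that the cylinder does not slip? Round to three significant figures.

The moment of inertia is (1/2)MR², giving k ≡ I/(MR²) = 0.5.
Translational: Mg sinθ − f = Ma. Rotational about the CM: fR = Iα = kMRa, so f = kMa.
These give a = g sinθ/(1+k) and the required friction f = kMg sinθ/(1+k).
The normal force is N = Mg cosθ, so μ_min = f/N = k tanθ/(1+k).
μ_min = 0.5 × tan13.6° / 1.5 ≈ 0.0806.

μ_min ≈ 0.0806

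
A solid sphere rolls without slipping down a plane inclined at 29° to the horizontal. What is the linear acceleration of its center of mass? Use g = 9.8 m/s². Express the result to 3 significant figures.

With I = (2/5)MR², the ratio k = I/(MR²) is 0.4.
Translational: Mg sinθ − f = Ma. Rotational about the CM: fR = Iα = kMRa, so f = kMa.
Eliminating f: Mg sinθ = (1+k)Ma, so a = g sinθ/(1+k) = 9.8 × sin29° / 1.4 ≈ 3.39 m/s².

a ≈ 3.39 m/s²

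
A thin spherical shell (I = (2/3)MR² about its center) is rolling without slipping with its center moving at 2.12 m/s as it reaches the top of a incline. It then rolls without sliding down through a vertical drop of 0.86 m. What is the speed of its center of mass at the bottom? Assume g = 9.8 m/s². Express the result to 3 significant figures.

v ≈ 3.82 m/s

For this body I = (2/3)MR², i.e. k = I/(MR²) = 2/3.
Pure rolling means v = ωR; then KE = ½Mv² + ½I(v/R)² = ½(1+k)Mv² = (5/6)Mv².
Energy conservation: (5/6)Mv₀² + Mgh = (5/6)Mv², so v² = v₀² + 2gh/(1+k).
v = √(2.12² + 2×9.8×0.86/1.667) = √14.61 ≈ 3.82 m/s.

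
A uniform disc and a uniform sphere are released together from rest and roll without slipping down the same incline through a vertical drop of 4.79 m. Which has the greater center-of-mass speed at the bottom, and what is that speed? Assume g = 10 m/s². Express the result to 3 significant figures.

the uniform sphere, at v ≈ 8.27 m/s

For rolling without slipping, Mgh = ½(1+k)Mv² where k = I/(MR²), so v = √(2gh/(1+k)).
Uniform disc: k = 0.5, giving v = √(2×10×4.79/1.5) = 7.992 m/s.
Uniform sphere: k = 0.4, giving v = √(2×10×4.79/1.4) = 8.272 m/s.
The smaller k wins: the uniform sphere, at ≈ 8.27 m/s.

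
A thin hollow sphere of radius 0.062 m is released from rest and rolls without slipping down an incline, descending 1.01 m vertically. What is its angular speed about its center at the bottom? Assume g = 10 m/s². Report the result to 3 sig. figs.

ω ≈ 56.2 rad/s

Here I = (2/3)MR², so the shape factor k = I/(MR²) = 2/3.
The rolling condition ω = v/R makes the rotational term ½I(v/R)² = ½kMv², so KE_total = ½(1+k)Mv² = (5/6)Mv².
Energy conservation Mgh = ½(1+k)Mv² gives v = √(2gh/(1+k)) = √(2 × 10 × 1.01 / 1.667) = 3.481 m/s.
The angular speed follows from ω = v/R = 3.481/0.062 ≈ 56.2 rad/s.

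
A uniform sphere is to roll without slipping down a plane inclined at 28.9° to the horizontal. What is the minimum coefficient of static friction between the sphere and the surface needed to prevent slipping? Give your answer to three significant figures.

The moment of inertia is (2/5)MR², giving k ≡ I/(MR²) = 0.4.
Translational: Mg sinθ − f = Ma. Rotational about the CM: fR = Iα = kMRa, so f = kMa.
These give a = g sinθ/(1+k) and the required friction f = kMg sinθ/(1+k).
With N = Mg cosθ, the no-slip condition f ≤ μN gives μ_min = f/N = k tanθ/(1+k).
μ_min = 0.4 × tan28.9° / 1.4 ≈ 0.158.

μ_min ≈ 0.158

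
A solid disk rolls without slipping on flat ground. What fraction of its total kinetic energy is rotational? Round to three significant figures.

fraction ≈ 0.333

Here I = (1/2)MR², so the shape factor k = I/(MR²) = 0.5.
With ω = v/R, KE_trans = ½Mv² and KE_rot = ½Iω² = ½kMv², so KE_total = ½(1+k)Mv².
The rotational fraction is therefore k/(1+k) = 0.5/1.5 ≈ 0.333.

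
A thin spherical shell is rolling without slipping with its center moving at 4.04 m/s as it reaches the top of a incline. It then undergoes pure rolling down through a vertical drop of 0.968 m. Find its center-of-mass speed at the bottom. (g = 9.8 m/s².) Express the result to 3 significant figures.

Here I = (2/3)MR², so the shape factor k = I/(MR²) = 2/3.
Pure rolling means v = ωR; then KE = ½Mv² + ½I(v/R)² = ½(1+k)Mv² = (5/6)Mv².
Conserving energy between top and bottom: (5/6)Mv² = (5/6)Mv₀² + Mgh, hence v² = v₀² + 2gh/(1+k).
v = √(4.04² + 2×9.8×0.968/1.667) = √27.71 ≈ 5.26 m/s.

v ≈ 5.26 m/s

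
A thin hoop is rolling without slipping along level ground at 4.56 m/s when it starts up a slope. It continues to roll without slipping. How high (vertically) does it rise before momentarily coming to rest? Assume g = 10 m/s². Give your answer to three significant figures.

h ≈ 2.08 m

For this body I = MR², i.e. k = I/(MR²) = 1.
The rolling condition ω = v/R makes the rotational term ½I(v/R)² = ½kMv², so KE_total = ½(1+k)Mv² = Mv².
At the top the kinetic energy is zero, so Mv₀² = Mgh.
Thus h = (1+k)v₀²/(2g) = 2 × 4.56² / (2 × 10) ≈ 2.08 m.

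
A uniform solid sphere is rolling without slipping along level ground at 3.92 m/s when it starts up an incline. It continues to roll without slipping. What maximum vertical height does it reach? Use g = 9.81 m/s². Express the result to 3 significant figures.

The moment of inertia is (2/5)MR², giving k ≡ I/(MR²) = 0.4.
Since it rolls without slipping, ω = v/R and KE = ½Mv² + ½Iω² = ½(1+k)Mv² = (7/10)Mv².
At the top the kinetic energy is zero, so (7/10)Mv₀² = Mgh.
Thus h = (1+k)v₀²/(2g) = 1.4 × 3.92² / (2 × 9.81) ≈ 1.10 m.

h ≈ 1.10 m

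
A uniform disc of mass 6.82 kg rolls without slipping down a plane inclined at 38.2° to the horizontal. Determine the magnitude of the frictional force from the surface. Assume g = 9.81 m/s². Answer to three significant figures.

f ≈ 13.8 N

The moment of inertia is (1/2)MR², giving k ≡ I/(MR²) = 0.5.
Newton's second law down the slope: Mg sinθ − f = Ma. The torque equation fR = Iα (with α = a/R) gives f = kMa.
Combining, a = g sinθ/(1+k) and f = kMa = kMg sinθ/(1+k).
f = 0.5 × 6.82 × 9.81 × sin38.2° / 1.5 ≈ 13.8 N.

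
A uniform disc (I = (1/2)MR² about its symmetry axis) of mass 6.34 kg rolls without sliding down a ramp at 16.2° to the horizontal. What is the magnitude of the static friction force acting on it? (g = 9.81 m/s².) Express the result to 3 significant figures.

The moment of inertia is (1/2)MR², giving k ≡ I/(MR²) = 0.5.
Newton's second law down the slope: Mg sinθ − f = Ma. The torque equation fR = Iα (with α = a/R) gives f = kMa.
Combining, a = g sinθ/(1+k) and f = kMa = kMg sinθ/(1+k).
f = 0.5 × 6.34 × 9.81 × sin16.2° / 1.5 ≈ 5.78 N.

f ≈ 5.78 N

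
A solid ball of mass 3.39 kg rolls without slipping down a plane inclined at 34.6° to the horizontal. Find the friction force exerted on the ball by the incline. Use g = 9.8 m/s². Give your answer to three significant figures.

f ≈ 5.39 N

Here I = (2/5)MR², so the shape factor k = I/(MR²) = 0.4.
Newton's second law down the slope: Mg sinθ − f = Ma. The torque equation fR = Iα (with α = a/R) gives f = kMa.
Combining, a = g sinθ/(1+k) and f = kMa = kMg sinθ/(1+k).
f = 0.4 × 3.39 × 9.8 × sin34.6° / 1.4 ≈ 5.39 N.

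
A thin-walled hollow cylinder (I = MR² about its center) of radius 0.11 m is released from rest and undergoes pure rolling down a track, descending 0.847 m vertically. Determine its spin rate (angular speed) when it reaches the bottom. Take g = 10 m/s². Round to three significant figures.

ω ≈ 26.5 rad/s

Here I = MR², so the shape factor k = I/(MR²) = 1.
The rolling condition ω = v/R makes the rotational term ½I(v/R)² = ½kMv², so KE_total = ½(1+k)Mv² = Mv².
Energy conservation Mgh = ½(1+k)Mv² gives v = √(2gh/(1+k)) = √(2 × 10 × 0.847 / 2) = 2.91 m/s.
The angular speed follows from ω = v/R = 2.91/0.11 ≈ 26.5 rad/s.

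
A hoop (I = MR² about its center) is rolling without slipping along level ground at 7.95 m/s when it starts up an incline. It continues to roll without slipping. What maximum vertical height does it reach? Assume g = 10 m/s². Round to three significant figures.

h ≈ 6.32 m

The moment of inertia is MR², giving k ≡ I/(MR²) = 1.
Since it rolls without slipping, ω = v/R and KE = ½Mv² + ½Iω² = ½(1+k)Mv² = Mv².
All of this converts to potential energy at the highest point: Mv₀² = Mgh.
Thus h = (1+k)v₀²/(2g) = 2 × 7.95² / (2 × 10) ≈ 6.32 m.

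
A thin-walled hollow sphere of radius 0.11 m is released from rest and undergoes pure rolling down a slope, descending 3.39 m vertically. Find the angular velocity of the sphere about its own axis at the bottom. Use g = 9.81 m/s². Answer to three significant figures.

Here I = (2/3)MR², so the shape factor k = I/(MR²) = 2/3.
The rolling condition ω = v/R makes the rotational term ½I(v/R)² = ½kMv², so KE_total = ½(1+k)Mv² = (5/6)Mv².
Energy conservation Mgh = ½(1+k)Mv² gives v = √(2gh/(1+k)) = √(2 × 9.81 × 3.39 / 1.667) = 6.317 m/s.
The angular speed follows from ω = v/R = 6.317/0.11 ≈ 57.4 rad/s.

ω ≈ 57.4 rad/s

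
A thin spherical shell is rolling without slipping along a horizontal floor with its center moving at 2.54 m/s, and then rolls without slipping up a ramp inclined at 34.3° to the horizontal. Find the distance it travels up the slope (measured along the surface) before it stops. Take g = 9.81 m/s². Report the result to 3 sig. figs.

d ≈ 0.973 m

The moment of inertia is (2/3)MR², giving k ≡ I/(MR²) = 2/3.
Pure rolling means v = ωR; then KE = ½Mv² + ½I(v/R)² = ½(1+k)Mv² = (5/6)Mv².
Setting this equal to Mgh gives the vertical rise h = (1+k)v₀²/(2g) = 1.667×2.54²/(2×9.81) = 0.548 m.
The distance along the slope is d = h/sinθ = 0.548/sin34.3° ≈ 0.973 m.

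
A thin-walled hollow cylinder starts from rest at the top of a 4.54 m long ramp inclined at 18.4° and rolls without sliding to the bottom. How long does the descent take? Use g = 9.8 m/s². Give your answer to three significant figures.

With I = MR², the ratio k = I/(MR²) is 1.
Newton's second law down the slope: Mg sinθ − f = Ma. The torque equation fR = Iα (with α = a/R) gives f = kMa.
Hence a = g sinθ/(1+k) = 9.8×sin18.4°/2 = 1.547 m/s².
With constant a from rest, t = √(2L/a) = √(2·4.54/1.547) ≈ 2.42 s.

t ≈ 2.42 s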